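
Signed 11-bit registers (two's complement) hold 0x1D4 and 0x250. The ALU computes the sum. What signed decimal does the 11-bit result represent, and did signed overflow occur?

0x1D4 = 00111010100 = 468 (signed)
0x250 = 01001010000 = 592 (signed)
  00111010100
+ 01001010000
= 10000100100
Result 10000100100: MSB = 1 → 1060 − 2048 = -988.
Both addends are non-negative but the stored result is negative: signed overflow. The true value 468 + 592 = 1060 lies outside [-1024, 1023].

-988; overflow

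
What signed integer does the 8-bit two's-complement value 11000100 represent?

-60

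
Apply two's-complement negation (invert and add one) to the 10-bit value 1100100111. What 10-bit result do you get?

Invert: 0011011000. Add 1: 0011011001.
Check: 1100100111 = -217, 0011011001 = 217.

0011011001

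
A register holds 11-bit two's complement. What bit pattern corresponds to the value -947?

10001001101

|-947| = 947 = 01110110011 in 11 bits.
Invert the bits: 10001001100. Add 1: 10001001101.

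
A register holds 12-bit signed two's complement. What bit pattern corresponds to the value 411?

000110011011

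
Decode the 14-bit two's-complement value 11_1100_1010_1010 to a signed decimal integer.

-854

MSB is 1, so the value is negative.
Unsigned reading: 15530. Subtract 2^14 = 16384: 15530 − 16384 = -854.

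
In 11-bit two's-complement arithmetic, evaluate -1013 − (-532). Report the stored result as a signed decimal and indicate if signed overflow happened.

-481; no overflow

-1013 → 10000001011
-532 → 10111101100
Subtract via negate-and-add: invert 10111101100 + 1 = 01000010100 (i.e. 532).
  10000001011
+ 01000010100
= 11000011111
Result 11000011111: MSB = 1 → 1567 − 2048 = -481.
Addends (after negating the subtrahend) have opposite signs, so signed overflow cannot occur.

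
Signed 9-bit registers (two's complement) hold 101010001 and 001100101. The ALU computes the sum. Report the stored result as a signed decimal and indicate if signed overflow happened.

-74; no overflow

101010001 = -175 (signed)
001100101 = 101 (signed)
  101010001
+ 001100101
= 110110110
Result 110110110: MSB = 1 → 438 − 512 = -74.
Addends have opposite signs, so signed overflow cannot occur.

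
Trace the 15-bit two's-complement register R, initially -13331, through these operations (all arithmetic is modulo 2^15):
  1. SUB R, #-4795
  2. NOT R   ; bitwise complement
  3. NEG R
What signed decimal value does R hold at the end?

-8535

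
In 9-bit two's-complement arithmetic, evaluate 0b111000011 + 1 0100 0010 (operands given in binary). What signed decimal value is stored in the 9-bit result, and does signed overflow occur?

-251; no overflow

0b111000011 → 111000011 = -61 (signed)
1 0100 0010 → 101000010 = -190 (signed)
  111000011
+ 101000010
= 100000101  (discard carry-out 1)
Result 100000101: MSB = 1 → 261 − 512 = -251.
Both addends are negative and so is the stored result: no signed overflow.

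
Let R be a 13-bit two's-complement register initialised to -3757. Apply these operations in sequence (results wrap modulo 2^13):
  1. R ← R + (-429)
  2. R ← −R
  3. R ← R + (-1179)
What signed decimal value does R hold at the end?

3007

Start: R = -3757 = 1000101010011.
R = -3757 + (-429) = -4186; wraps to 4006 = 0111110100110
R = −(4006) = -4006 = 1000001011010
R = -4006 + (-1179) = -5185; wraps to 3007 = 0101110111111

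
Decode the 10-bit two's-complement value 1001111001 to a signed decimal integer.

MSB is 1, so the value is negative.
Invert: 0110000110. Add 1: 0110000111 = 391. So the value is −391.

-391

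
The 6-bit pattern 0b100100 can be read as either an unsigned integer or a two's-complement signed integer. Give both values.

unsigned = 36, signed = -28

Unsigned: 100100 = 36.
Signed: MSB=1 → 36 − 64 = -28.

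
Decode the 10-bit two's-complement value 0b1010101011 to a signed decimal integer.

-341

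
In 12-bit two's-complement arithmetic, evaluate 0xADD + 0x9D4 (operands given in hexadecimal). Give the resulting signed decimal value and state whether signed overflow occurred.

0xADD = 101011011101 = -1315 (signed)
0x9D4 = 100111010100 = -1580 (signed)
  101011011101
+ 100111010100
= 010010110001  (discard carry-out 1)
Result 010010110001: MSB = 0 → value 1201.
Both addends are negative but the stored result is non-negative: signed overflow. The true value -1315 + (-1580) = -2895 lies outside [-2048, 2047].

1201; overflow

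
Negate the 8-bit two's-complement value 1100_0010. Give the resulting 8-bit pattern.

00111110

Invert: 00111101. Add 1: 00111110.
Check: 11000010 = -62, 00111110 = 62.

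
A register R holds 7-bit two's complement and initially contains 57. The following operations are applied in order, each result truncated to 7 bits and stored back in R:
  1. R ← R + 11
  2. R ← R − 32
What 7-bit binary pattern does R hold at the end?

0100100

Start: R = 57 = 0111001.
R = 57 + 11 = 68; wraps to -60 = 1000100
R = -60 − 32 = -92; wraps to 36 = 0100100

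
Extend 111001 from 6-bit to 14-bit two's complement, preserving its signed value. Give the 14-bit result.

11111111111001

MSB of 111001 is 1; replicate it into the new high bits.
11111111|111001 → 11111111111001 (still -7).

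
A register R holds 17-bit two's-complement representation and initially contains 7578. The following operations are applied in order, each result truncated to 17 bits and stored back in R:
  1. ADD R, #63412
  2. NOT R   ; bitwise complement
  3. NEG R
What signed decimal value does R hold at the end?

Start: R = 7578 = 00001110110011010.
R = 7578 + 63412 = 70990; wraps to -60082 = 10001010101001110
R = NOT 10001010101001110 = 01110101010110001 = 60081
R = −(60081) = -60081 = 10001010101001111

-60081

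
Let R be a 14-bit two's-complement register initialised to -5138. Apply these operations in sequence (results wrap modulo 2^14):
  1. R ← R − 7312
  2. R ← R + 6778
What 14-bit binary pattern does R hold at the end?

10100111011000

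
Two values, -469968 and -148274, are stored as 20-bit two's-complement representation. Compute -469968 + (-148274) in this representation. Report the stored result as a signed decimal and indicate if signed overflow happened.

-469968 → 10001101010000110000
-148274 → 11011011110011001110
  10001101010000110000
+ 11011011110011001110
= 01101001000011111110  (discard carry-out 1)
Result 01101001000011111110: MSB = 0 → value 430334.
Both addends are negative but the stored result is non-negative: signed overflow. The true value -469968 + (-148274) = -618242 lies outside [-524288, 524287].

430334; overflow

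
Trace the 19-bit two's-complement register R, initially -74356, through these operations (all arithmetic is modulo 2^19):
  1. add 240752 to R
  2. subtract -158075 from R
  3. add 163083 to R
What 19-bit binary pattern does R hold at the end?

1110111000010000010

Start: R = -74356 = 1101101110110001100.
R = -74356 + 240752 = 166396 = 0101000100111111100
R = 166396 − (-158075) = 324471; wraps to -199817 = 1001111001101110111
R = -199817 + 163083 = -36734 = 1110111000010000010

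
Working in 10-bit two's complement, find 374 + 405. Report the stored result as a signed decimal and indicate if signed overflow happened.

374 → 0101110110
405 → 0110010101
  0101110110
+ 0110010101
= 1100001011
Result 1100001011: MSB = 1 → 779 − 1024 = -245.
Both addends are non-negative but the stored result is negative: signed overflow. The true value 374 + 405 = 779 lies outside [-512, 511].

-245; overflow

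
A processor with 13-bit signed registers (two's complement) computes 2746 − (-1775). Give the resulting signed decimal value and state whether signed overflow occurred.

-3671; overflow

2746 → 0101010111010
-1775 → 1100100010001
Subtract via negate-and-add: invert 1100100010001 + 1 = 0011011101111 (i.e. 1775).
  0101010111010
+ 0011011101111
= 1000110101001
Result 1000110101001: MSB = 1 → 4521 − 8192 = -3671.
Both addends (after negating the subtrahend) are non-negative but the stored result is negative: signed overflow. The true value 2746 − (-1775) = 4521 lies outside [-4096, 4095].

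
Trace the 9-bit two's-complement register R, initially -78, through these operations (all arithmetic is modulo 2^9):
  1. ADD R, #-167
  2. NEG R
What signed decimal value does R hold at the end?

Start: R = -78 = 110110010.
R = -78 + (-167) = -245 = 100001011
R = −(-245) = 245 = 011110101

245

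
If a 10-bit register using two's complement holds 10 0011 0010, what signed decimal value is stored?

MSB is 1, so the value is negative.
Unsigned reading: 562. Subtract 2^10 = 1024: 562 − 1024 = -462.

-462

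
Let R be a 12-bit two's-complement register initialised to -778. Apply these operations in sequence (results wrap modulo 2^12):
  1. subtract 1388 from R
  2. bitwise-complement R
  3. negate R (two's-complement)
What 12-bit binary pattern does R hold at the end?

011110001011

Start: R = -778 = 110011110110.
R = -778 − 1388 = -2166; wraps to 1930 = 011110001010
R = NOT 011110001010 = 100001110101 = -1931
R = −(-1931) = 1931 = 011110001011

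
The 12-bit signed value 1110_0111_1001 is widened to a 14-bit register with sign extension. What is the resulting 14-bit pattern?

11111001111001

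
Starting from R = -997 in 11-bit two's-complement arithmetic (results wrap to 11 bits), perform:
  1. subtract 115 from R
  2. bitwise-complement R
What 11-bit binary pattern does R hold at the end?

10001010111

Start: R = -997 = 10000011011.
R = -997 − 115 = -1112; wraps to 936 = 01110101000
R = NOT 01110101000 = 10001010111 = -937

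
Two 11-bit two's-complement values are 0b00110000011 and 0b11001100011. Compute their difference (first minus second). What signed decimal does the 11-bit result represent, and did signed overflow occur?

800; no overflow

0b00110000011 → 00110000011 = 387 (signed)
0b11001100011 → 11001100011 = -413 (signed)
Subtract via negate-and-add: invert 11001100011 + 1 = 00110011101 (i.e. 413).
  00110000011
+ 00110011101
= 01100100000
Result 01100100000: MSB = 0 → value 800.
Both addends (after negating the subtrahend) are non-negative and so is the stored result: no signed overflow.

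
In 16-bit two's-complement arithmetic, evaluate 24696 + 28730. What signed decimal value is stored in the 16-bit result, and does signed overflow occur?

24696 → 0110000001111000
28730 → 0111000000111010
  0110000001111000
+ 0111000000111010
= 1101000010110010
Result 1101000010110010: MSB = 1 → 53426 − 65536 = -12110.
Both addends are non-negative but the stored result is negative: signed overflow. The true value 24696 + 28730 = 53426 lies outside [-32768, 32767].

-12110; overflow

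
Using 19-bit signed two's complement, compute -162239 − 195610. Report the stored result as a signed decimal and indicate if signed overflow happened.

166439; overflow

-162239 → 1011000011001000001
195610 → 0101111110000011010
Subtract via negate-and-add: invert 0101111110000011010 + 1 = 1010000001111100110 (i.e. -195610).
  1011000011001000001
+ 1010000001111100110
= 0101000101000100111  (discard carry-out 1)
Result 0101000101000100111: MSB = 0 → value 166439.
Both addends (after negating the subtrahend) are negative but the stored result is non-negative: signed overflow. The true value -162239 − 195610 = -357849 lies outside [-262144, 262143].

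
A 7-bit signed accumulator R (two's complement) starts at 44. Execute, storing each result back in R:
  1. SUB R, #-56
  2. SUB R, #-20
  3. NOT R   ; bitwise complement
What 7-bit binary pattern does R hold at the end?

0000111

Start: R = 44 = 0101100.
R = 44 − (-56) = 100; wraps to -28 = 1100100
R = -28 − (-20) = -8 = 1111000
R = NOT 1111000 = 0000111 = 7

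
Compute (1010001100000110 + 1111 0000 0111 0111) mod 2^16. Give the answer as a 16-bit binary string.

  1010001100000110
+ 1111000001110111
= 1001001101111101  (discard carry-out 1)

1001001101111101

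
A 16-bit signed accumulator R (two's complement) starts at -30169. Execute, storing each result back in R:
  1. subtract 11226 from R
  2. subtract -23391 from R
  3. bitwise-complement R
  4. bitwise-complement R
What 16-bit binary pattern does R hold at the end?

Start: R = -30169 = 1000101000100111.
R = -30169 − 11226 = -41395; wraps to 24141 = 0101111001001101
R = 24141 − (-23391) = 47532; wraps to -18004 = 1011100110101100
R = NOT 1011100110101100 = 0100011001010011 = 18003
R = NOT 0100011001010011 = 1011100110101100 = -18004

1011100110101100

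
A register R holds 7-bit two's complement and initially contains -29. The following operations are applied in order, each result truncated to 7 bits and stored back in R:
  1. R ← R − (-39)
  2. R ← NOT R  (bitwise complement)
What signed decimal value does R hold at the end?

-11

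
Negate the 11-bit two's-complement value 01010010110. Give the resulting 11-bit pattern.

Invert: 10101101001. Add 1: 10101101010.
Check: 01010010110 = 662, 10101101010 = -662.

10101101010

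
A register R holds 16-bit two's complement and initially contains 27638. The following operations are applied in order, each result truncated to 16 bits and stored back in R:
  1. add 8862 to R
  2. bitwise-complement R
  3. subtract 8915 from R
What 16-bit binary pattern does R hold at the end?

0100111010011000

Start: R = 27638 = 0110101111110110.
R = 27638 + 8862 = 36500; wraps to -29036 = 1000111010010100
R = NOT 1000111010010100 = 0111000101101011 = 29035
R = 29035 − 8915 = 20120 = 0100111010011000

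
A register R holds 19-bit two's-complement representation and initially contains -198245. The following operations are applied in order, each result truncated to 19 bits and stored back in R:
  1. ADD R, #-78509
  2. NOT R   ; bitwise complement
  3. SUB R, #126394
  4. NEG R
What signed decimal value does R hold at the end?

Start: R = -198245 = 1001111100110011011.
R = -198245 + (-78509) = -276754; wraps to 247534 = 0111100011011101110
R = NOT 0111100011011101110 = 1000011100100010001 = -247535
R = -247535 − 126394 = -373929; wraps to 150359 = 0100100101101010111
R = −(150359) = -150359 = 1011011010010101001

-150359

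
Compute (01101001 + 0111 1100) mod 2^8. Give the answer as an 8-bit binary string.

11100101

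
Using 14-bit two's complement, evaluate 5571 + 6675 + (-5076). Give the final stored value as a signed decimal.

7170

5571 + 6675 = 12246 → wraps to -4138 (10111111010110)
-4138 + (-5076) = -9214 → wraps to 7170 (01110000000010)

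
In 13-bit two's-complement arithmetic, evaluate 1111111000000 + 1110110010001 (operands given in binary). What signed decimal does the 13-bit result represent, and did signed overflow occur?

-687; no overflow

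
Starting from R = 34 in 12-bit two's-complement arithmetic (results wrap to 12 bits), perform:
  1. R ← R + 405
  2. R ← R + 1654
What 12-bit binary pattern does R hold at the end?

100000101101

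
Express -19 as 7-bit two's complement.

1101101

|-19| = 19 = 0010011 in 7 bits.
Invert the bits: 1101100. Add 1: 1101101.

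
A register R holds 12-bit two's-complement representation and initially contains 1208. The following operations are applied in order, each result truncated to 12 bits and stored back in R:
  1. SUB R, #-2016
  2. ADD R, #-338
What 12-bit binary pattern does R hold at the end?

Start: R = 1208 = 010010111000.
R = 1208 − (-2016) = 3224; wraps to -872 = 110010011000
R = -872 + (-338) = -1210 = 101101000110

101101000110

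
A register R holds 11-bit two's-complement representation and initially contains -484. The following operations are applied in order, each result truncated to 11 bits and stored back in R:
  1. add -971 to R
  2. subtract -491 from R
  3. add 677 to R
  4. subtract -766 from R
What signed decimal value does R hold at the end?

479

Start: R = -484 = 11000011100.
R = -484 + (-971) = -1455; wraps to 593 = 01001010001
R = 593 − (-491) = 1084; wraps to -964 = 10000111100
R = -964 + 677 = -287 = 11011100001
R = -287 − (-766) = 479 = 00111011111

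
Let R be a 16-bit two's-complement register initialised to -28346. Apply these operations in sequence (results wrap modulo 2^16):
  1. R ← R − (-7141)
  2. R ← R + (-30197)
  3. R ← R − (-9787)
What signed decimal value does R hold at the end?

Start: R = -28346 = 1001000101000110.
R = -28346 − (-7141) = -21205 = 1010110100101011
R = -21205 + (-30197) = -51402; wraps to 14134 = 0011011100110110
R = 14134 − (-9787) = 23921 = 0101110101110001

23921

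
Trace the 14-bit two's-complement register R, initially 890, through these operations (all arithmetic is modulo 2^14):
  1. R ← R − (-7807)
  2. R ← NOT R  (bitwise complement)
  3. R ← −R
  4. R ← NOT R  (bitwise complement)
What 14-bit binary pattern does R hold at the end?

Start: R = 890 = 00001101111010.
R = 890 − (-7807) = 8697; wraps to -7687 = 10000111111001
R = NOT 10000111111001 = 01111000000110 = 7686
R = −(7686) = -7686 = 10000111111010
R = NOT 10000111111010 = 01111000000101 = 7685

01111000000101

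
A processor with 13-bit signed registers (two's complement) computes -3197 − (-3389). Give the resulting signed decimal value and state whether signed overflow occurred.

192; no overflow

-3197 → 1001110000011
-3389 → 1001011000011
Subtract via negate-and-add: invert 1001011000011 + 1 = 0110100111101 (i.e. 3389).
  1001110000011
+ 0110100111101
= 0000011000000  (discard carry-out 1)
Result 0000011000000: MSB = 0 → value 192.
Addends (after negating the subtrahend) have opposite signs, so signed overflow cannot occur.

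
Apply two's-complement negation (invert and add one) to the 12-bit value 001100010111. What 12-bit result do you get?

110011101001

Invert: 110011101000. Add 1: 110011101001.
Check: 001100010111 = 791, 110011101001 = -791.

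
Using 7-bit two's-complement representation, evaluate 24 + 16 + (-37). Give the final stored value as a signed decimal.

24 + 16 = 40 (0101000)
40 + (-37) = 3 (0000011)

3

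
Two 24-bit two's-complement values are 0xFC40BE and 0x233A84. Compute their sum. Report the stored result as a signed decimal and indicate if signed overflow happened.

2063170; no overflow

0xFC40BE = 111111000100000010111110 = -245570 (signed)
0x233A84 = 001000110011101010000100 = 2308740 (signed)
  111111000100000010111110
+ 001000110011101010000100
= 000111110111101101000010  (discard carry-out 1)
Result 000111110111101101000010: MSB = 0 → value 2063170.
Addends have opposite signs, so signed overflow cannot occur.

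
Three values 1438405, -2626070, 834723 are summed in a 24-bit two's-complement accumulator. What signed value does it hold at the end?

1438405 + (-2626070) = -1187665 (111011011110000010101111)
-1187665 + 834723 = -352942 (111110101001110101010010)

-352942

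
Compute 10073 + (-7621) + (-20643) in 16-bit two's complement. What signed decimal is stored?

10073 + (-7621) = 2452 (0000100110010100)
2452 + (-20643) = -18191 (1011100011110001)

-18191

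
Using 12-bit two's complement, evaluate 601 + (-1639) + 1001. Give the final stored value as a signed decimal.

-37

601 + (-1639) = -1038 (101111110010)
-1038 + 1001 = -37 (111111011011)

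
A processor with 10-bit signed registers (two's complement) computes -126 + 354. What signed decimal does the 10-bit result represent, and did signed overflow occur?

-126 → 1110000010
354 → 0101100010
  1110000010
+ 0101100010
= 0011100100  (discard carry-out 1)
Result 0011100100: MSB = 0 → value 228.
Addends have opposite signs, so signed overflow cannot occur.

228; no overflow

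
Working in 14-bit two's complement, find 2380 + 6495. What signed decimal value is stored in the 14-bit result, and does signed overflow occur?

2380 → 00100101001100
6495 → 01100101011111
  00100101001100
+ 01100101011111
= 10001010101011
Result 10001010101011: MSB = 1 → 8875 − 16384 = -7509.
Both addends are non-negative but the stored result is negative: signed overflow. The true value 2380 + 6495 = 8875 lies outside [-8192, 8191].

-7509; overflow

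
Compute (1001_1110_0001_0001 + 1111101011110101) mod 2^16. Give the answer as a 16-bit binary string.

1001100100000110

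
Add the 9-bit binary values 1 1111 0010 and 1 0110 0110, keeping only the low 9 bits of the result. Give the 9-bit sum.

  111110010
+ 101100110
= 101011000  (discard carry-out 1)

101011000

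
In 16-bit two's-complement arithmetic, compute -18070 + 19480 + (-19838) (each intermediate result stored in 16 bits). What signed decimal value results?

-18428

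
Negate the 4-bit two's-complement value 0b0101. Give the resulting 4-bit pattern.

1011

Invert: 1010. Add 1: 1011.
Check: 0101 = 5, 1011 = -5.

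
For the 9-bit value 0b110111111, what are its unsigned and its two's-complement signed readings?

Unsigned: 110111111 = 447.
Signed: MSB=1 → 447 − 512 = -65.

unsigned = 447, signed = -65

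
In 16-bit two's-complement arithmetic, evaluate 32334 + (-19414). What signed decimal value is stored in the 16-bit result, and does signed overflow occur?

12920; no overflow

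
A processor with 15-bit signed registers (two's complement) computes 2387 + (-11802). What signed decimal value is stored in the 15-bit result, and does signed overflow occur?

2387 → 000100101010011
-11802 → 101000111100110
  000100101010011
+ 101000111100110
= 101101100111001
Result 101101100111001: MSB = 1 → 23353 − 32768 = -9415.
Addends have opposite signs, so signed overflow cannot occur.

-9415; no overflow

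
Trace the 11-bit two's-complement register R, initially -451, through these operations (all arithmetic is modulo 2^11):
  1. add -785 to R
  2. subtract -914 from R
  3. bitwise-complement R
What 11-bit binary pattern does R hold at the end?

Start: R = -451 = 11000111101.
R = -451 + (-785) = -1236; wraps to 812 = 01100101100
R = 812 − (-914) = 1726; wraps to -322 = 11010111110
R = NOT 11010111110 = 00101000001 = 321

00101000001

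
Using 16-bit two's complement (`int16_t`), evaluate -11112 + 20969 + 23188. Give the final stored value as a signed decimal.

-11112 + 20969 = 9857 (0010011010000001)
9857 + 23188 = 33045 → wraps to -32491 (1000000100010101)

-32491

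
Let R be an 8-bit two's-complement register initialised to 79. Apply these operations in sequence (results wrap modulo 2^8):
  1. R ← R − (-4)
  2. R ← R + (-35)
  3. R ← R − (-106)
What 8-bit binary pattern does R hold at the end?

Start: R = 79 = 01001111.
R = 79 − (-4) = 83 = 01010011
R = 83 + (-35) = 48 = 00110000
R = 48 − (-106) = 154; wraps to -102 = 10011010

10011010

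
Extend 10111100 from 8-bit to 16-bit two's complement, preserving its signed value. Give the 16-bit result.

1111111110111100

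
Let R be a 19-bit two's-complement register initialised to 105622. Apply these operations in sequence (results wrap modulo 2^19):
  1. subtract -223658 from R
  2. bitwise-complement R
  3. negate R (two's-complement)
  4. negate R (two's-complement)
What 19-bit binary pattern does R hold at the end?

Start: R = 105622 = 0011001110010010110.
R = 105622 − (-223658) = 329280; wraps to -195008 = 1010000011001000000
R = NOT 1010000011001000000 = 0101111100110111111 = 195007
R = −(195007) = -195007 = 1010000011001000001
R = −(-195007) = 195007 = 0101111100110111111

0101111100110111111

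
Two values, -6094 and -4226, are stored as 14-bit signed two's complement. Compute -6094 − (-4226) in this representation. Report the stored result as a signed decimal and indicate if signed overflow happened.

-1868; no overflow

-6094 → 10100000110010
-4226 → 10111101111110
Subtract via negate-and-add: invert 10111101111110 + 1 = 01000010000010 (i.e. 4226).
  10100000110010
+ 01000010000010
= 11100010110100
Result 11100010110100: MSB = 1 → 14516 − 16384 = -1868.
Addends (after negating the subtrahend) have opposite signs, so signed overflow cannot occur.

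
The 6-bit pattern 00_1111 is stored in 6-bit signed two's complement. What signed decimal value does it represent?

15

MSB is 0, so the value is non-negative: 001111 = 15.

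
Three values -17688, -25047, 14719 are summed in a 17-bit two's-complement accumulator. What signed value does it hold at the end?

-28016

-17688 + (-25047) = -42735 (10101100100010001)
-42735 + 14719 = -28016 (11001001010010000)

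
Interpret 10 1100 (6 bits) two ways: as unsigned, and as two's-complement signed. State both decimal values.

Unsigned: 101100 = 44.
Signed: MSB=1 → 44 − 64 = -20.

unsigned = 44, signed = -20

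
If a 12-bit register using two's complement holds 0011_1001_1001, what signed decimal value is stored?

921

MSB is 0, so the value is non-negative: 001110011001 = 921.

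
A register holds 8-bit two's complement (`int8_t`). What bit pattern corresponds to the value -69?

10111011

|-69| = 69 = 01000101 in 8 bits.
Invert the bits: 10111010. Add 1: 10111011.
Check: 10111011 reads as 187 − 256 = -69.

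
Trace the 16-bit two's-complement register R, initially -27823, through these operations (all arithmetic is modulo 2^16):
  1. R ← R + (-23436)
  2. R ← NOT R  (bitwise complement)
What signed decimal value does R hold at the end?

Start: R = -27823 = 1001001101010001.
R = -27823 + (-23436) = -51259; wraps to 14277 = 0011011111000101
R = NOT 0011011111000101 = 1100100000111010 = -14278

-14278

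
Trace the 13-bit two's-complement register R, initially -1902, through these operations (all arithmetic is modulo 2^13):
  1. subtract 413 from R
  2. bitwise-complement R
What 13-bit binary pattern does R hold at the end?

Start: R = -1902 = 1100010010010.
R = -1902 − 413 = -2315 = 1011011110101
R = NOT 1011011110101 = 0100100001010 = 2314

0100100001010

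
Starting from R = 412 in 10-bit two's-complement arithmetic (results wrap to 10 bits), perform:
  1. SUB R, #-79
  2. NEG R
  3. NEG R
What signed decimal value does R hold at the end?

491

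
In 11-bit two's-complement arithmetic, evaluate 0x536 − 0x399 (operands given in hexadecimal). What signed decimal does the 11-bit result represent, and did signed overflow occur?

0x536 = 10100110110 = -714 (signed)
0x399 = 01110011001 = 921 (signed)
Subtract via negate-and-add: invert 01110011001 + 1 = 10001100111 (i.e. -921).
  10100110110
+ 10001100111
= 00110011101  (discard carry-out 1)
Result 00110011101: MSB = 0 → value 413.
Both addends (after negating the subtrahend) are negative but the stored result is non-negative: signed overflow. The true value -714 − 921 = -1635 lies outside [-1024, 1023].

413; overflow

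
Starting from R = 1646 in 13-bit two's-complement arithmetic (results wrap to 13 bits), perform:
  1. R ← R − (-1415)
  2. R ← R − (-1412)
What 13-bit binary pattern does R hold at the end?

1000101111001

Start: R = 1646 = 0011001101110.
R = 1646 − (-1415) = 3061 = 0101111110101
R = 3061 − (-1412) = 4473; wraps to -3719 = 1000101111001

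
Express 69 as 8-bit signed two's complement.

69 is non-negative, so write it directly in 8 bits: 01000101.

01000101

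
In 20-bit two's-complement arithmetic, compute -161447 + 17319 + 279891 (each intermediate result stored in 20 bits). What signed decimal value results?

135763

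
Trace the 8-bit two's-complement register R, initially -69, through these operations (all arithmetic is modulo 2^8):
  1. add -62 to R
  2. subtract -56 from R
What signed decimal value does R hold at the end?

Start: R = -69 = 10111011.
R = -69 + (-62) = -131; wraps to 125 = 01111101
R = 125 − (-56) = 181; wraps to -75 = 10110101

-75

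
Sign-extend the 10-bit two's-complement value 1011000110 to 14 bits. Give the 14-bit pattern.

11111011000110

MSB of 1011000110 is 1; replicate it into the new high bits.
1111|1011000110 → 11111011000110 (still -314).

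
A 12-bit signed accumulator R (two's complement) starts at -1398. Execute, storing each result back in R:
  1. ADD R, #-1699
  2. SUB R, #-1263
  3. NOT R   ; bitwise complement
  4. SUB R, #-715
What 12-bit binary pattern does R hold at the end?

Start: R = -1398 = 101010001010.
R = -1398 + (-1699) = -3097; wraps to 999 = 001111100111
R = 999 − (-1263) = 2262; wraps to -1834 = 100011010110
R = NOT 100011010110 = 011100101001 = 1833
R = 1833 − (-715) = 2548; wraps to -1548 = 100111110100

100111110100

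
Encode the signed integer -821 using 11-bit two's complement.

10011001011

|-821| = 821 = 01100110101 in 11 bits.
Invert the bits: 10011001010. Add 1: 10011001011.
Check: 10011001011 reads as 1227 − 2048 = -821.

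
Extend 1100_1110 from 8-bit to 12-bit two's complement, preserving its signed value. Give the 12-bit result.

111111001110

MSB of 11001110 is 1; replicate it into the new high bits.
1111|11001110 → 111111001110 (still -50).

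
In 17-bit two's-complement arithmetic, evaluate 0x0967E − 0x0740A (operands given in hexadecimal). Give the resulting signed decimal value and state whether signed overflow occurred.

8820; no overflow

0x0967E = 01001011001111110 = 38526 (signed)
0x0740A = 00111010000001010 = 29706 (signed)
Subtract via negate-and-add: invert 00111010000001010 + 1 = 11000101111110110 (i.e. -29706).
  01001011001111110
+ 11000101111110110
= 00010001001110100  (discard carry-out 1)
Result 00010001001110100: MSB = 0 → value 8820.
Addends (after negating the subtrahend) have opposite signs, so signed overflow cannot occur.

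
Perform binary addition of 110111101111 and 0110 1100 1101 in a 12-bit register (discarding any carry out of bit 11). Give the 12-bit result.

  110111101111
+ 011011001101
= 010010111100  (discard carry-out 1)

010010111100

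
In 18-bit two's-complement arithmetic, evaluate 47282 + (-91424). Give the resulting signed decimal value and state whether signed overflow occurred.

-44142; no overflow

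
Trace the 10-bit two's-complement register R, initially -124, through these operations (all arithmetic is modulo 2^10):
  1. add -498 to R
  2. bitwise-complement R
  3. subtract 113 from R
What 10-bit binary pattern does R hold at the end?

Start: R = -124 = 1110000100.
R = -124 + (-498) = -622; wraps to 402 = 0110010010
R = NOT 0110010010 = 1001101101 = -403
R = -403 − 113 = -516; wraps to 508 = 0111111100

0111111100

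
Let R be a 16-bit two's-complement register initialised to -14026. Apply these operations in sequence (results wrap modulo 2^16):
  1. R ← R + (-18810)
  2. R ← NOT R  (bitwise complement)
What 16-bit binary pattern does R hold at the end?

1000000001000011

Start: R = -14026 = 1100100100110110.
R = -14026 + (-18810) = -32836; wraps to 32700 = 0111111110111100
R = NOT 0111111110111100 = 1000000001000011 = -32701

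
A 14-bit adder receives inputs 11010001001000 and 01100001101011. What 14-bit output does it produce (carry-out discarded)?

  11010001001000
+ 01100001101011
= 00110010110011  (discard carry-out 1)

00110010110011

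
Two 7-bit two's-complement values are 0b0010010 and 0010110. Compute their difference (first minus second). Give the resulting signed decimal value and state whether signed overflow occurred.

-4; no overflow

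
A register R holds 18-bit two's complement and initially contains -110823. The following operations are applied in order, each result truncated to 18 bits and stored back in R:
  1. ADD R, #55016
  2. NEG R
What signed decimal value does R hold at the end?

Start: R = -110823 = 100100111100011001.
R = -110823 + 55016 = -55807 = 110010011000000001
R = −(-55807) = 55807 = 001101100111111111

55807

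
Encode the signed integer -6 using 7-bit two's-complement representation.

1111010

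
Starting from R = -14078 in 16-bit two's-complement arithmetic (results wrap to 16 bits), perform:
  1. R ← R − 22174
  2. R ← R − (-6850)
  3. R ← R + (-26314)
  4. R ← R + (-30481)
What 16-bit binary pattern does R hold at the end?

1010111101001011

Start: R = -14078 = 1100100100000010.
R = -14078 − 22174 = -36252; wraps to 29284 = 0111001001100100
R = 29284 − (-6850) = 36134; wraps to -29402 = 1000110100100110
R = -29402 + (-26314) = -55716; wraps to 9820 = 0010011001011100
R = 9820 + (-30481) = -20661 = 1010111101001011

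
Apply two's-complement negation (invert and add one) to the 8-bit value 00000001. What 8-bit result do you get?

11111111

Invert: 11111110. Add 1: 11111111.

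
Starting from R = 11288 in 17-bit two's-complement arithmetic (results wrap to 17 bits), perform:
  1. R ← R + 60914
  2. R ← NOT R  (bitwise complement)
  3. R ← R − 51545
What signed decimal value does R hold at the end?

7324

Start: R = 11288 = 00010110000011000.
R = 11288 + 60914 = 72202; wraps to -58870 = 10001101000001010
R = NOT 10001101000001010 = 01110010111110101 = 58869
R = 58869 − 51545 = 7324 = 00001110010011100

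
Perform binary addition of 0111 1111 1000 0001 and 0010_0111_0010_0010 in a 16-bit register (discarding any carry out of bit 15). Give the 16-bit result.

  0111111110000001
+ 0010011100100010
= 1010011010100011

1010011010100011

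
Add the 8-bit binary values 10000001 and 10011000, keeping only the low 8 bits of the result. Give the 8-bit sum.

  10000001
+ 10011000
= 00011001  (discard carry-out 1)

00011001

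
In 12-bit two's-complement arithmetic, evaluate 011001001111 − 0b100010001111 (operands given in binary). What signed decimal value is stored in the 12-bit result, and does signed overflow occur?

-576; overflow

011001001111 = 1615 (signed)
0b100010001111 → 100010001111 = -1905 (signed)
Subtract via negate-and-add: invert 100010001111 + 1 = 011101110001 (i.e. 1905).
  011001001111
+ 011101110001
= 110111000000
Result 110111000000: MSB = 1 → 3520 − 4096 = -576.
Both addends (after negating the subtrahend) are non-negative but the stored result is negative: signed overflow. The true value 1615 − (-1905) = 3520 lies outside [-2048, 2047].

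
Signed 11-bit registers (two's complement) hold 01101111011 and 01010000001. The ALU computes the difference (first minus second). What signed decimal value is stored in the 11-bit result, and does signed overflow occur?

250; no overflow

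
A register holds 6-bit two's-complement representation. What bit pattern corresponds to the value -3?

|-3| = 3 = 000011 in 6 bits.
Invert the bits: 111100. Add 1: 111101.
Check: 111101 reads as 61 − 64 = -3.

111101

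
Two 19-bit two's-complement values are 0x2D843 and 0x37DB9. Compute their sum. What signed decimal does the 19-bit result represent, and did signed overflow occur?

-109060; overflow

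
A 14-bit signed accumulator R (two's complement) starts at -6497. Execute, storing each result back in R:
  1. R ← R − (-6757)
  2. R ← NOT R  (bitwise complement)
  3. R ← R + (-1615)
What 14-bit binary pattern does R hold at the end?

11100010101100

Start: R = -6497 = 10011010011111.
R = -6497 − (-6757) = 260 = 00000100000100
R = NOT 00000100000100 = 11111011111011 = -261
R = -261 + (-1615) = -1876 = 11100010101100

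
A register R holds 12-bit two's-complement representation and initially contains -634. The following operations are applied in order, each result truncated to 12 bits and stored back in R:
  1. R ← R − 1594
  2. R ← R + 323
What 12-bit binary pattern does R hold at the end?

100010001111

Start: R = -634 = 110110000110.
R = -634 − 1594 = -2228; wraps to 1868 = 011101001100
R = 1868 + 323 = 2191; wraps to -1905 = 100010001111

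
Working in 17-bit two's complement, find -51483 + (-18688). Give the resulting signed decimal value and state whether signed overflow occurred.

60901; overflow

-51483 → 10011011011100101
-18688 → 11011011100000000
  10011011011100101
+ 11011011100000000
= 01110110111100101  (discard carry-out 1)
Result 01110110111100101: MSB = 0 → value 60901.
Both addends are negative but the stored result is non-negative: signed overflow. The true value -51483 + (-18688) = -70171 lies outside [-65536, 65535].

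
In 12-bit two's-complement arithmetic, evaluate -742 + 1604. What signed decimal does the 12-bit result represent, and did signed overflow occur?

862; no overflow

-742 → 110100011010
1604 → 011001000100
  110100011010
+ 011001000100
= 001101011110  (discard carry-out 1)
Result 001101011110: MSB = 0 → value 862.
Addends have opposite signs, so signed overflow cannot occur.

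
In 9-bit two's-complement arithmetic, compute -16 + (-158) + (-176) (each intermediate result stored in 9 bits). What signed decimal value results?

162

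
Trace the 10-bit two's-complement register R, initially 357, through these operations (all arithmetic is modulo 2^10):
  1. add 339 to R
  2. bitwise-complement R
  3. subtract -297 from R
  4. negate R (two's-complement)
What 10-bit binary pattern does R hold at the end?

Start: R = 357 = 0101100101.
R = 357 + 339 = 696; wraps to -328 = 1010111000
R = NOT 1010111000 = 0101000111 = 327
R = 327 − (-297) = 624; wraps to -400 = 1001110000
R = −(-400) = 400 = 0110010000

0110010000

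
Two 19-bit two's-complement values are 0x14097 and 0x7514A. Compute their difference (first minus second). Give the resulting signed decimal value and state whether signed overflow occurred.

126797; no overflow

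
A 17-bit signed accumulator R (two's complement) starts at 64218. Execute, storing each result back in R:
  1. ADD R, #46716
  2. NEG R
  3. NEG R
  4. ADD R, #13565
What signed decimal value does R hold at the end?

-6573

Start: R = 64218 = 01111101011011010.
R = 64218 + 46716 = 110934; wraps to -20138 = 11011000101010110
R = −(-20138) = 20138 = 00100111010101010
R = −(20138) = -20138 = 11011000101010110
R = -20138 + 13565 = -6573 = 11110011001010011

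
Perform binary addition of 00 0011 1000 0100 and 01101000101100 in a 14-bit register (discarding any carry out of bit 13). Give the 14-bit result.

  00001110000100
+ 01101000101100
= 01110110110000

01110110110000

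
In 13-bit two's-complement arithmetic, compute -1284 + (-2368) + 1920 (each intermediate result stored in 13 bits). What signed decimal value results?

-1732

-1284 + (-2368) = -3652 (1000110111100)
-3652 + 1920 = -1732 (1100100111100)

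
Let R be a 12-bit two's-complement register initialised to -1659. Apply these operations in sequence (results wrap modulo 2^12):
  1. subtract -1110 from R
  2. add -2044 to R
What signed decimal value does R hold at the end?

Start: R = -1659 = 100110000101.
R = -1659 − (-1110) = -549 = 110111011011
R = -549 + (-2044) = -2593; wraps to 1503 = 010111011111

1503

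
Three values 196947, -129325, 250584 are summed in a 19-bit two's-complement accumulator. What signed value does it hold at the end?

-206082

196947 + (-129325) = 67622 (0010000100000100110)
67622 + 250584 = 318206 → wraps to -206082 (1001101101011111110)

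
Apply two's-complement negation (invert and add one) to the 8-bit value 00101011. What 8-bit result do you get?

11010101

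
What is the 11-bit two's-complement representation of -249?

11100000111

|-249| = 249 = 00011111001 in 11 bits.
Invert the bits: 11100000110. Add 1: 11100000111.
Check: 11100000111 reads as 1799 − 2048 = -249.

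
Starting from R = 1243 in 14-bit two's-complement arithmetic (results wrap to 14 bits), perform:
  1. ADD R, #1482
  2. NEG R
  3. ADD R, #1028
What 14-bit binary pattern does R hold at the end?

Start: R = 1243 = 00010011011011.
R = 1243 + 1482 = 2725 = 00101010100101
R = −(2725) = -2725 = 11010101011011
R = -2725 + 1028 = -1697 = 11100101011111

11100101011111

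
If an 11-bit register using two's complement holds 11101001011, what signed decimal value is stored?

-181

MSB is 1, so the value is negative.
Unsigned reading: 1867. Subtract 2^11 = 2048: 1867 − 2048 = -181.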